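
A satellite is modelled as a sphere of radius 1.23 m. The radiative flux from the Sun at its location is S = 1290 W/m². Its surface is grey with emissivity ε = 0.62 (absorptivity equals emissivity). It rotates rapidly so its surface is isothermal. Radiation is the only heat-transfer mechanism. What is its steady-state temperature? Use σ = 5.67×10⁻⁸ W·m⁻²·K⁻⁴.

T ≈ 275 K

At equilibrium, absorbed power = emitted power.
Absorbing cross-section = πr² = 4.753 m²; emitting surface = 4πr² = 19.01 m² (ratio 4).
εS·A_cross = εσ·A_surf·T⁴  ⇒  T⁴ = S/(4σ)   (ε cancels).
T⁴ = 1290/(4·5.67×10⁻⁸) = 5.688×10⁹ K⁴.
T = (5.688×10⁹)^(1/4).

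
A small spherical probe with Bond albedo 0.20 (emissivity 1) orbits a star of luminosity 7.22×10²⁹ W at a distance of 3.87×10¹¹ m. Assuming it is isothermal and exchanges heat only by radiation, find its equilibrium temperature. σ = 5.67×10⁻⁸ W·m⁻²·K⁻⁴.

T ≈ 1080 K

First find the stellar flux at distance d: S = L/(4πd²) = 7.22×10²⁹/(4π·(3.87×10¹¹)²) = 3.836×10⁵ W/m².
For an isothermal sphere, absorbed (1−a)S·πr² = emitted σ·4πr²·T⁴, so T⁴ = (1−a)S/(4σ).
T⁴ = 0.800·3.836×10⁵/(4·5.67×10⁻⁸) = 1.353×10¹² K⁴.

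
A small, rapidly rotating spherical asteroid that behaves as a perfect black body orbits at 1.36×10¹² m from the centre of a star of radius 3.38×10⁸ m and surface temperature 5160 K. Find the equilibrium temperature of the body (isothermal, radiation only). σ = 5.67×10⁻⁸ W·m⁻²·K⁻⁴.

T ≈ 57.5 K

The star's surface emits σT_*⁴; at distance d the flux is S = σT_*⁴(R_*/d)².
S = 5.67×10⁻⁸·(5160)⁴·(3.38×10⁸/1.36×10¹²)² = 2.483 W/m².
For an isothermal sphere T⁴ = (1−a)S/(4σ) = 1.095×10⁷ K⁴.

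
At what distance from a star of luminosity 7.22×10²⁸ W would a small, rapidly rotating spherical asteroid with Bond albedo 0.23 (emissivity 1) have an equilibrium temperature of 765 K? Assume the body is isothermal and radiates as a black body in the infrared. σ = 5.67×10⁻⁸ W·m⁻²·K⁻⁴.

For an isothermal black-emitting sphere, (1−a)S·πr² = σ·4πr²·T⁴ ⇒ S = 4σT⁴/(1−a).
S = 4·5.67×10⁻⁸·(765)⁴/0.770 = 1.009×10⁵ W/m².
Flux falls as S = L/(4πd²), so d = √(L/(4πS)) = √(7.22×10²⁸/(4π·1.009×10⁵)).

d ≈ 2.39×10¹¹ m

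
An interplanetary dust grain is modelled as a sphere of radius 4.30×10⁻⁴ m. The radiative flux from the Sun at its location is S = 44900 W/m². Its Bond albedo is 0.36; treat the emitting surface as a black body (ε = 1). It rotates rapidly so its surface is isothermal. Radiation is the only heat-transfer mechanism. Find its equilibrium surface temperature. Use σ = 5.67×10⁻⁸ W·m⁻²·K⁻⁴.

At equilibrium, absorbed power = emitted power.
Absorbing cross-section = πr² = 5.809×10⁻⁷ m²; emitting surface = 4πr² = 2.324×10⁻⁶ m² (ratio 4).
(1−a)S·A_cross = εσ·A_surf·T⁴  ⇒  T⁴ = (1−a)S/(4σ).
T⁴ = 0.640·44900/(4·5.67×10⁻⁸) = 1.267×10¹¹ K⁴.
T = (1.267×10¹¹)^(1/4).

T ≈ 597 K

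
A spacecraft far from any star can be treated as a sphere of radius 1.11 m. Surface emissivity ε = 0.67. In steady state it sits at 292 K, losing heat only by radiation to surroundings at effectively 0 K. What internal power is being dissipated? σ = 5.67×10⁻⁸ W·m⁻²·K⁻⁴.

Steady state: P = εσA T⁴.
A = 4πr² = 15.48 m²; T⁴ = (292)⁴ = 7.270×10⁹ K⁴.
P = 0.67 × 5.67×10⁻⁸ × 15.48 × 7.270×10⁹.

P ≈ 4280 W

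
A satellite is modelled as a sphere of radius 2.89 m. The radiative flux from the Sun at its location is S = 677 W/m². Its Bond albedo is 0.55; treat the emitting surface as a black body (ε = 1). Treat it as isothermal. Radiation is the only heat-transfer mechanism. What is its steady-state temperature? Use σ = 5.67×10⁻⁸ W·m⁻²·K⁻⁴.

At equilibrium, absorbed power = emitted power.
Absorbing cross-section = πr² = 26.24 m²; emitting surface = 4πr² = 105.0 m² (ratio 4).
(1−a)S·A_cross = εσ·A_surf·T⁴  ⇒  T⁴ = (1−a)S/(4σ).
T⁴ = 0.450·677/(4·5.67×10⁻⁸) = 1.343×10⁹ K⁴.
T = (1.343×10⁹)^(1/4).

T ≈ 191 K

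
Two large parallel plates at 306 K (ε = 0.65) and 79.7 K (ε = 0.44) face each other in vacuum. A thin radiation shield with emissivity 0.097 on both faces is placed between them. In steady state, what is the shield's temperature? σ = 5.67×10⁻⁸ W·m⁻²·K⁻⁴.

T_s ≈ 260 K

In steady state the net flux on the hot side equals that on the cold side.
σ(T₁⁴−T_s⁴)/D₁ = σ(T_s⁴−T₂⁴)/D₂, with D₁ = 1/ε₁+1/ε_s−1 = 10.85, D₂ = 1/ε_s+1/ε₂−1 = 11.58.
Solve for T_s⁴: T_s⁴ = (D₂·T₁⁴ + D₁·T₂⁴)/(D₁+D₂) = 4.547×10⁹ K⁴.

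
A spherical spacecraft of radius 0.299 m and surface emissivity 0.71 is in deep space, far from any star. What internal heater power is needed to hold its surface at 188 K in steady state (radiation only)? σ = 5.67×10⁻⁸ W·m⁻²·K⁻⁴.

P = εσ·4πr²·T⁴.
4πr² = 1.123 m²; T⁴ = 1.249×10⁹ K⁴.
P = 0.71·5.67×10⁻⁸·1.123·1.249×10⁹.

P ≈ 56.5 W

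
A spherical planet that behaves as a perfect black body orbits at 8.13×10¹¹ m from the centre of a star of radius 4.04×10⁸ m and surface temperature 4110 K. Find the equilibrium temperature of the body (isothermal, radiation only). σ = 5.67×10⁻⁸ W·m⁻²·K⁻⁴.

T ≈ 64.8 K

The star's surface emits σT_*⁴; at distance d the flux is S = σT_*⁴(R_*/d)².
S = 5.67×10⁻⁸·(4110)⁴·(4.04×10⁸/8.13×10¹¹)² = 3.995 W/m².
For an isothermal sphere T⁴ = (1−a)S/(4σ) = 1.762×10⁷ K⁴.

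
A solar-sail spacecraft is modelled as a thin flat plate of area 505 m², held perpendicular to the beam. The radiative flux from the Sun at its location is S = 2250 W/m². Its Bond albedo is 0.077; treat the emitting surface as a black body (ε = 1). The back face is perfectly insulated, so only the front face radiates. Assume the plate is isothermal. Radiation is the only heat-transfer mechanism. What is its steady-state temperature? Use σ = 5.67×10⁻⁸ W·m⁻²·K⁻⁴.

At equilibrium, absorbed power = emitted power.
Absorbing cross-section = A = 505.0 m²; emitting surface = A = 505.0 m² (ratio 1).
(1−a)S·A_cross = εσ·A_surf·T⁴  ⇒  T⁴ = (1−a)S/(1σ).
T⁴ = 0.923·2250/(1·5.67×10⁻⁸) = 3.663×10¹⁰ K⁴.
T = (3.663×10¹⁰)^(1/4).

T ≈ 437 K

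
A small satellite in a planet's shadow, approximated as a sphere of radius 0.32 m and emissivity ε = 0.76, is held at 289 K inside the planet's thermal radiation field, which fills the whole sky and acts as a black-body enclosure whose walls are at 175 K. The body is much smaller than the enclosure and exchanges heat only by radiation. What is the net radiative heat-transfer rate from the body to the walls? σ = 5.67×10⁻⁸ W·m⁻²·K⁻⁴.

P_net ≈ 335 W

For a small grey body in a large enclosure: P_net = εσA(T_body⁴ − T_wall⁴).
A = 4πr² = 1.287 m²; T_body⁴ − T_wall⁴ = 6.976×10⁹ − 9.379×10⁸ = 6.038×10⁹ K⁴.
|P_net| = 0.76·5.67×10⁻⁸·1.287·6.038×10⁹.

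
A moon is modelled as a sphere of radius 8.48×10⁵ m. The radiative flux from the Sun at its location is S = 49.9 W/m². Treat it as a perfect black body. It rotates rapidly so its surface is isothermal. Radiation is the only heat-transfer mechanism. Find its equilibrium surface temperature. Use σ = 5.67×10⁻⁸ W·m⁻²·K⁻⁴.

At equilibrium, absorbed power = emitted power.
Absorbing cross-section = πr² = 2.259×10¹² m²; emitting surface = 4πr² = 9.037×10¹² m² (ratio 4).
S·A_cross = εσ·A_surf·T⁴  ⇒  T⁴ = S/(4σ).
T⁴ = 1.00·49.9/(4·5.67×10⁻⁸) = 2.200×10⁸ K⁴.
T = (2.200×10⁸)^(1/4).

T ≈ 122 K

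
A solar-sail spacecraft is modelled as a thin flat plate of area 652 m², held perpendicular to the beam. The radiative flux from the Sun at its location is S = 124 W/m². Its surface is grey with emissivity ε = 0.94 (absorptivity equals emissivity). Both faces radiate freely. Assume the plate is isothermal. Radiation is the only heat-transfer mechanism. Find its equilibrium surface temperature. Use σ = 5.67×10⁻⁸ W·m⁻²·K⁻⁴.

T ≈ 182 K

At equilibrium, absorbed power = emitted power.
Absorbing cross-section = A = 652.0 m²; emitting surface = 2A = 1304 m² (ratio 2).
εS·A_cross = εσ·A_surf·T⁴  ⇒  T⁴ = S/(2σ)   (ε cancels).
T⁴ = 124/(2·5.67×10⁻⁸) = 1.093×10⁹ K⁴.
T = (1.093×10⁹)^(1/4).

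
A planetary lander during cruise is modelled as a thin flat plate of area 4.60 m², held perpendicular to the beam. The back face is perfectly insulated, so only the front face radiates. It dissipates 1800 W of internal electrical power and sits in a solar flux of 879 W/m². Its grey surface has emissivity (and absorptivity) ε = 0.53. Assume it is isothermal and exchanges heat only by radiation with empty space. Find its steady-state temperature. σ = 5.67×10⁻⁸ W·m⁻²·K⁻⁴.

At steady state, absorbed solar power + internal power = radiated power.
Absorbed: α·S·A_cross = 0.53·879·4.600 = 2143 W (cross-section A).
Total input = 2143 + 1800 = 3943 W.
Radiated: εσ·A_surf·T⁴ with A_surf = A = 4.600 m².
T⁴ = 3943/(0.53·5.67×10⁻⁸·4.600) = 2.852×10¹⁰ K⁴.

T ≈ 411 K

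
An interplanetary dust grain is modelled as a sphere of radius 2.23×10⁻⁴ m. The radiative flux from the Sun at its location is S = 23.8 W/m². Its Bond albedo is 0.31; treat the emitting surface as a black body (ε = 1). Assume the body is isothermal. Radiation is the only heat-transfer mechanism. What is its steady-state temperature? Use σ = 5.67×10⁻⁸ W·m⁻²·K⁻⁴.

T ≈ 92.2 K

At equilibrium, absorbed power = emitted power.
Absorbing cross-section = πr² = 1.562×10⁻⁷ m²; emitting surface = 4πr² = 6.249×10⁻⁷ m² (ratio 4).
(1−a)S·A_cross = εσ·A_surf·T⁴  ⇒  T⁴ = (1−a)S/(4σ).
T⁴ = 0.690·23.8/(4·5.67×10⁻⁸) = 7.241×10⁷ K⁴.
T = (7.241×10⁷)^(1/4).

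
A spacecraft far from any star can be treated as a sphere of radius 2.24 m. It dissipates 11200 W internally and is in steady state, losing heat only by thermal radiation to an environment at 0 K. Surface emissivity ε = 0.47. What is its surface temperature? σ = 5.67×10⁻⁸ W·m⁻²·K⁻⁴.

Steady state: internal power = radiated power, P = εσA T⁴.
Radiating area A = 4πr² = 63.05 m².
T⁴ = P/(εσA) = 11200/(0.47·5.67×10⁻⁸·63.05) = 6.665×10⁹ K⁴.
T = (6.665×10⁹)^(1/4).

T ≈ 286 K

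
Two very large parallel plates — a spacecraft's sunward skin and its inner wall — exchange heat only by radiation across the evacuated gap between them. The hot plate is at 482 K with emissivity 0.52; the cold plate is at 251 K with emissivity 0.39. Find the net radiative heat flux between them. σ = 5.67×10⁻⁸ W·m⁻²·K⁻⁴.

q ≈ 813 W/m²

For two infinite grey parallel plates, q = σ(T₁⁴ − T₂⁴)/(1/ε₁ + 1/ε₂ − 1).
T₁⁴ − T₂⁴ = 5.397×10¹⁰ − 3.969×10⁹ = 5.001×10¹⁰ K⁴.
1/ε₁ + 1/ε₂ − 1 = 1.923 + 2.564 − 1 = 3.487.
q = 5.67×10⁻⁸ × 5.001×10¹⁰ / 3.487.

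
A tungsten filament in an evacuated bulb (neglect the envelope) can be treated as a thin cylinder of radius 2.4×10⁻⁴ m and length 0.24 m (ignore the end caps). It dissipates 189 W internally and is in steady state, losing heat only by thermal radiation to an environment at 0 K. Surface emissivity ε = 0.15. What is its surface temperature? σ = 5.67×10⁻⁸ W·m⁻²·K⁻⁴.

T ≈ 2800 K

Steady state: internal power = radiated power, P = εσA T⁴.
Radiating area A = 2πrL = 3.619×10⁻⁴ m².
T⁴ = P/(εσA) = 189/(0.15·5.67×10⁻⁸·3.619×10⁻⁴) = 6.140×10¹³ K⁴.
T = (6.140×10¹³)^(1/4).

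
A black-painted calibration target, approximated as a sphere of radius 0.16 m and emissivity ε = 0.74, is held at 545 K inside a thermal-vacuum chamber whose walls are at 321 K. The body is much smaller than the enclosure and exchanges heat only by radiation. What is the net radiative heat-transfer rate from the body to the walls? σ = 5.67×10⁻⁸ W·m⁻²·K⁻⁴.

P_net ≈ 1050 W

For a small grey body in a large enclosure: P_net = εσA(T_body⁴ − T_wall⁴).
A = 4πr² = 0.3217 m²; T_body⁴ − T_wall⁴ = 8.822×10¹⁰ − 1.062×10¹⁰ = 7.761×10¹⁰ K⁴.
|P_net| = 0.74·5.67×10⁻⁸·0.3217·7.761×10¹⁰.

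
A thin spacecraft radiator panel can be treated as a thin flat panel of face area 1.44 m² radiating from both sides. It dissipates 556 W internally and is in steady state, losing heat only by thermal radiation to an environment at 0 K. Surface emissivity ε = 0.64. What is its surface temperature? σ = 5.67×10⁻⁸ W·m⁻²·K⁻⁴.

T ≈ 270 K

Steady state: internal power = radiated power, P = εσA T⁴.
Radiating area A = 2·1.44 = 2.880 m².
T⁴ = P/(εσA) = 556/(0.64·5.67×10⁻⁸·2.880) = 5.320×10⁹ K⁴.
T = (5.320×10⁹)^(1/4).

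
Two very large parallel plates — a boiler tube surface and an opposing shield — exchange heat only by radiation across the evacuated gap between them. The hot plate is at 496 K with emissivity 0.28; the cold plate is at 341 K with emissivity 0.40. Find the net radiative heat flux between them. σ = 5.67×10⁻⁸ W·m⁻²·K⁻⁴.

q ≈ 526 W/m²

For two infinite grey parallel plates, q = σ(T₁⁴ − T₂⁴)/(1/ε₁ + 1/ε₂ − 1).
T₁⁴ − T₂⁴ = 6.052×10¹⁰ − 1.352×10¹⁰ = 4.700×10¹⁰ K⁴.
1/ε₁ + 1/ε₂ − 1 = 3.571 + 2.500 − 1 = 5.071.
q = 5.67×10⁻⁸ × 4.700×10¹⁰ / 5.071.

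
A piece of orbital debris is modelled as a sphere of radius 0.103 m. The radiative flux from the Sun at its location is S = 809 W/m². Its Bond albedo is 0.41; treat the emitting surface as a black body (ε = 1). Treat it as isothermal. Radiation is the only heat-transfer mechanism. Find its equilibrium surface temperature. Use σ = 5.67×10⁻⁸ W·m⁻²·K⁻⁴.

At equilibrium, absorbed power = emitted power.
Absorbing cross-section = πr² = 0.03333 m²; emitting surface = 4πr² = 0.1333 m² (ratio 4).
(1−a)S·A_cross = εσ·A_surf·T⁴  ⇒  T⁴ = (1−a)S/(4σ).
T⁴ = 0.590·809/(4·5.67×10⁻⁸) = 2.105×10⁹ K⁴.
T = (2.105×10⁹)^(1/4).

T ≈ 214 K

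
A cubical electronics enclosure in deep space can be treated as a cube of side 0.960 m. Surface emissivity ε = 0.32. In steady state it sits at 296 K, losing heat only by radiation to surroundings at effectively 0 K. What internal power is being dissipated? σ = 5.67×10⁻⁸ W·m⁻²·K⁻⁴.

P ≈ 770 W

Steady state: P = εσA T⁴.
A = 6L² = 5.530 m²; T⁴ = (296)⁴ = 7.677×10⁹ K⁴.
P = 0.32 × 5.67×10⁻⁸ × 5.530 × 7.677×10⁹.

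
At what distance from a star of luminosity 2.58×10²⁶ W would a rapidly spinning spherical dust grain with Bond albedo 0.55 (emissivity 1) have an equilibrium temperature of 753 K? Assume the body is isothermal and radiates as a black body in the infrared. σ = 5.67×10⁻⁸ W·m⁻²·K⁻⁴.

For an isothermal black-emitting sphere, (1−a)S·πr² = σ·4πr²·T⁴ ⇒ S = 4σT⁴/(1−a).
S = 4·5.67×10⁻⁸·(753)⁴/0.450 = 1.620×10⁵ W/m².
Flux falls as S = L/(4πd²), so d = √(L/(4πS)) = √(2.58×10²⁶/(4π·1.620×10⁵)).

d ≈ 1.13×10¹⁰ m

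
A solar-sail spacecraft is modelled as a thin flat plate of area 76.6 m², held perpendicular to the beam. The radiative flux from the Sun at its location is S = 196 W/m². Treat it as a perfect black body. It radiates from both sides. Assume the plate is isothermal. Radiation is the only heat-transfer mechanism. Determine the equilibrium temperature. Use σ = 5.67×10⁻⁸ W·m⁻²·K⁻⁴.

T ≈ 204 K

At equilibrium, absorbed power = emitted power.
Absorbing cross-section = A = 76.60 m²; emitting surface = 2A = 153.2 m² (ratio 2).
S·A_cross = εσ·A_surf·T⁴  ⇒  T⁴ = S/(2σ).
T⁴ = 1.00·196/(2·5.67×10⁻⁸) = 1.728×10⁹ K⁴.
T = (1.728×10⁹)^(1/4).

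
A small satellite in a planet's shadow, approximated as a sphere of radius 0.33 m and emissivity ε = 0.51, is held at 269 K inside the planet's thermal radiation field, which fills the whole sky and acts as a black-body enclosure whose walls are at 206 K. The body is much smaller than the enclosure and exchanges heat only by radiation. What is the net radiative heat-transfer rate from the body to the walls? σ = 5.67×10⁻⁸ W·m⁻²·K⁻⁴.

P_net ≈ 136 W

For a small grey body in a large enclosure: P_net = εσA(T_body⁴ − T_wall⁴).
A = 4πr² = 1.368 m²; T_body⁴ − T_wall⁴ = 5.236×10⁹ − 1.801×10⁹ = 3.435×10⁹ K⁴.
|P_net| = 0.51·5.67×10⁻⁸·1.368·3.435×10⁹.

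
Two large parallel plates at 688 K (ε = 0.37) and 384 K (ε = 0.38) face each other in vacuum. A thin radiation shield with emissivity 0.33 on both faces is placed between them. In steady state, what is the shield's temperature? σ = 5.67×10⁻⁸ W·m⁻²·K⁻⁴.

In steady state the net flux on the hot side equals that on the cold side.
σ(T₁⁴−T_s⁴)/D₁ = σ(T_s⁴−T₂⁴)/D₂, with D₁ = 1/ε₁+1/ε_s−1 = 4.733, D₂ = 1/ε_s+1/ε₂−1 = 4.662.
Solve for T_s⁴: T_s⁴ = (D₂·T₁⁴ + D₁·T₂⁴)/(D₁+D₂) = 1.221×10¹¹ K⁴.

T_s ≈ 591 K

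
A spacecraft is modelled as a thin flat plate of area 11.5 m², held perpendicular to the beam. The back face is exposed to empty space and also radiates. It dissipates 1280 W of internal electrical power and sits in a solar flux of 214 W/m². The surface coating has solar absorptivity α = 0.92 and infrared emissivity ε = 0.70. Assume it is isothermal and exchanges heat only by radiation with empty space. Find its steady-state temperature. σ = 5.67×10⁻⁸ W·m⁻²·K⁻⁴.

T ≈ 250 K

At steady state, absorbed solar power + internal power = radiated power.
Absorbed: α·S·A_cross = 0.92·214·11.50 = 2264 W (cross-section A).
Total input = 2264 + 1280 = 3544 W.
Radiated: εσ·A_surf·T⁴ with A_surf = 2A = 23.00 m².
T⁴ = 3544/(0.70·5.67×10⁻⁸·23.00) = 3.882×10⁹ K⁴.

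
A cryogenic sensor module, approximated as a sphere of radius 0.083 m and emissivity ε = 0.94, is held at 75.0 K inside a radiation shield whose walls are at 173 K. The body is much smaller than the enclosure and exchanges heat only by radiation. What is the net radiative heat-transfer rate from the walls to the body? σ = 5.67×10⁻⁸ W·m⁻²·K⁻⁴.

P_net ≈ 3.99 W

For a small grey body in a large enclosure: P_net = εσA(T_body⁴ − T_wall⁴).
A = 4πr² = 0.08657 m²; T_body⁴ − T_wall⁴ = 3.164×10⁷ − 8.957×10⁸ = -8.641×10⁸ K⁴.
|P_net| = 0.94·5.67×10⁻⁸·0.08657·8.641×10⁸.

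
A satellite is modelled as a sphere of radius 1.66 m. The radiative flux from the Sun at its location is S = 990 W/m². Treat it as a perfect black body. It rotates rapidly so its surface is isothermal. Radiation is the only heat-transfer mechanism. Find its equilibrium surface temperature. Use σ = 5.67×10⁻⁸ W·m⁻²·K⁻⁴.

T ≈ 257 K

At equilibrium, absorbed power = emitted power.
Absorbing cross-section = πr² = 8.657 m²; emitting surface = 4πr² = 34.63 m² (ratio 4).
S·A_cross = εσ·A_surf·T⁴  ⇒  T⁴ = S/(4σ).
T⁴ = 1.00·990/(4·5.67×10⁻⁸) = 4.365×10⁹ K⁴.
T = (4.365×10⁹)^(1/4).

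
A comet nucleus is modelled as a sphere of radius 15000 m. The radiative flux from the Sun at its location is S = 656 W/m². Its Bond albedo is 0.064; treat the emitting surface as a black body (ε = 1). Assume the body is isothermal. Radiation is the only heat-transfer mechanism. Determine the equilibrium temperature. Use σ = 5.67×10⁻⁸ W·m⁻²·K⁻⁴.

T ≈ 228 K

At equilibrium, absorbed power = emitted power.
Absorbing cross-section = πr² = 7.069×10⁸ m²; emitting surface = 4πr² = 2.827×10⁹ m² (ratio 4).
(1−a)S·A_cross = εσ·A_surf·T⁴  ⇒  T⁴ = (1−a)S/(4σ).
T⁴ = 0.936·656/(4·5.67×10⁻⁸) = 2.707×10⁹ K⁴.
T = (2.707×10⁹)^(1/4).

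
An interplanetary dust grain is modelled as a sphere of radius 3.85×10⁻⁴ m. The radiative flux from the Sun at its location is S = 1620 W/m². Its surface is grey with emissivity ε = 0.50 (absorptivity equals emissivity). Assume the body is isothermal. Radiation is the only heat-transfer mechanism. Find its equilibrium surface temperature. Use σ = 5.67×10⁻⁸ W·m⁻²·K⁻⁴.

At equilibrium, absorbed power = emitted power.
Absorbing cross-section = πr² = 4.657×10⁻⁷ m²; emitting surface = 4πr² = 1.863×10⁻⁶ m² (ratio 4).
εS·A_cross = εσ·A_surf·T⁴  ⇒  T⁴ = S/(4σ)   (ε cancels).
T⁴ = 1620/(4·5.67×10⁻⁸) = 7.143×10⁹ K⁴.
T = (7.143×10⁹)^(1/4).

T ≈ 291 K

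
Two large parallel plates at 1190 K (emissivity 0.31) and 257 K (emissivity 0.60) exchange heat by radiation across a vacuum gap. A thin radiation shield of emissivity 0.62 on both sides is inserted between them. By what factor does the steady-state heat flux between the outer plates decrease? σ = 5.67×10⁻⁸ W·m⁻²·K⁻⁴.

factor ≈ 1.57

Without shield: q₀ = σΔ(T⁴)/(1/ε₁+1/ε₂−1) with denominator 3.892.
With shield the two gaps are in series; the resistances add: (1/ε₁+1/ε_s−1)+(1/ε_s+1/ε₂−1) = 3.839+2.280 = 6.118.
Heat-flux ratio q₀/q = 6.118/3.892.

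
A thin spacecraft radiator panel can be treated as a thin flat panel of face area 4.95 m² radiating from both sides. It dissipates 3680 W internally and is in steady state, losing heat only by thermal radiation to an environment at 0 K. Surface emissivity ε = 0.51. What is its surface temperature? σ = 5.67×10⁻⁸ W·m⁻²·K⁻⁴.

Steady state: internal power = radiated power, P = εσA T⁴.
Radiating area A = 2·4.95 = 9.900 m².
T⁴ = P/(εσA) = 3680/(0.51·5.67×10⁻⁸·9.900) = 1.285×10¹⁰ K⁴.
T = (1.285×10¹⁰)^(1/4).

T ≈ 337 K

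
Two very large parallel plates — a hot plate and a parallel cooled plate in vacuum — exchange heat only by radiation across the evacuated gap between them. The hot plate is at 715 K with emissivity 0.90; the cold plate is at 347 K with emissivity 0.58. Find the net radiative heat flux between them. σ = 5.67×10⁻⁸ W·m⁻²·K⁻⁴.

For two infinite grey parallel plates, q = σ(T₁⁴ − T₂⁴)/(1/ε₁ + 1/ε₂ − 1).
T₁⁴ − T₂⁴ = 2.614×10¹¹ − 1.450×10¹⁰ = 2.469×10¹¹ K⁴.
1/ε₁ + 1/ε₂ − 1 = 1.111 + 1.724 − 1 = 1.835.
q = 5.67×10⁻⁸ × 2.469×10¹¹ / 1.835.

q ≈ 7630 W/m²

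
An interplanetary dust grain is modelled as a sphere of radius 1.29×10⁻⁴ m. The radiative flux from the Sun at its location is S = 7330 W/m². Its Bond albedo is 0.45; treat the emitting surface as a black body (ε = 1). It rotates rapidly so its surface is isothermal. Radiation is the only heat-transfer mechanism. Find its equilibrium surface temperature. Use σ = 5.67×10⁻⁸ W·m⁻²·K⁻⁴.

T ≈ 365 K

At equilibrium, absorbed power = emitted power.
Absorbing cross-section = πr² = 5.228×10⁻⁸ m²; emitting surface = 4πr² = 2.091×10⁻⁷ m² (ratio 4).
(1−a)S·A_cross = εσ·A_surf·T⁴  ⇒  T⁴ = (1−a)S/(4σ).
T⁴ = 0.550·7330/(4·5.67×10⁻⁸) = 1.778×10¹⁰ K⁴.
T = (1.778×10¹⁰)^(1/4).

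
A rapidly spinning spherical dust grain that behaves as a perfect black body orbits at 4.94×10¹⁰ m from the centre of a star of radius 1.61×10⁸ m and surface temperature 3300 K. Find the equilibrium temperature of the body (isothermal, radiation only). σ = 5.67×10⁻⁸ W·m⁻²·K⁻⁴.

The star's surface emits σT_*⁴; at distance d the flux is S = σT_*⁴(R_*/d)².
S = 5.67×10⁻⁸·(3300)⁴·(1.61×10⁸/4.94×10¹⁰)² = 71.42 W/m².
For an isothermal sphere T⁴ = (1−a)S/(4σ) = 3.149×10⁸ K⁴.

T ≈ 133 K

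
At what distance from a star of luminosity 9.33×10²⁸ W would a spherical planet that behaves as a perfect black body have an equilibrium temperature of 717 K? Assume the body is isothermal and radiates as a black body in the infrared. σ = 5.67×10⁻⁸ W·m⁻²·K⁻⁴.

For an isothermal black-emitting sphere, (1−a)S·πr² = σ·4πr²·T⁴ ⇒ S = 4σT⁴/(1−a).
S = 4·5.67×10⁻⁸·(717)⁴/1.00 = 59940 W/m².
Flux falls as S = L/(4πd²), so d = √(L/(4πS)) = √(9.33×10²⁸/(4π·59940)).

d ≈ 3.52×10¹¹ m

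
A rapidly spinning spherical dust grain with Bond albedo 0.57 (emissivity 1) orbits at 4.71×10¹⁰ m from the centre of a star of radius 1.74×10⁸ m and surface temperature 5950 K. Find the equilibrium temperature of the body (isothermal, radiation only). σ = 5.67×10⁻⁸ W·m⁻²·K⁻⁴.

The star's surface emits σT_*⁴; at distance d the flux is S = σT_*⁴(R_*/d)².
S = 5.67×10⁻⁸·(5950)⁴·(1.74×10⁸/4.71×10¹⁰)² = 969.9 W/m².
For an isothermal sphere T⁴ = (1−a)S/(4σ) = 1.839×10⁹ K⁴.

T ≈ 207 K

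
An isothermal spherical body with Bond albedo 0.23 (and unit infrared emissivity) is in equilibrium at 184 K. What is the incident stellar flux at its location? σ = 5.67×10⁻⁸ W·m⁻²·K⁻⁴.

(1−a)S·πr² = σ·4πr²·T⁴ ⇒ S = 4σT⁴/(1−a).
S = 4·5.67×10⁻⁸·1.146×10⁹/0.770.

S ≈ 338 W/m²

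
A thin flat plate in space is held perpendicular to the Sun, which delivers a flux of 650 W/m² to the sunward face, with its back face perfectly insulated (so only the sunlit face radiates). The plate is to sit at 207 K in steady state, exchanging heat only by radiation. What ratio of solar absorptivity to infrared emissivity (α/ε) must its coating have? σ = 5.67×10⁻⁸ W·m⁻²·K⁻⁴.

Balance: αS·A = εσ·1A·T⁴ ⇒ α/ε = σT⁴/S.
α/ε = 5.67×10⁻⁸·(207)⁴/650 = 5.67×10⁻⁸·1.836×10⁹/650.

α/ε ≈ 0.160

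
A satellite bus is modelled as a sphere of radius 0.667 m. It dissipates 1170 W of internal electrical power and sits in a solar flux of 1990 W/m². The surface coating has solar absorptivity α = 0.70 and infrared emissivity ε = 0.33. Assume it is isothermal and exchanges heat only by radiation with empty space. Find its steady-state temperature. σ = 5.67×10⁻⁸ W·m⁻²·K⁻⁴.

T ≈ 415 K

At steady state, absorbed solar power + internal power = radiated power.
Absorbed: α·S·A_cross = 0.70·1990·1.398 = 1947 W (cross-section πr²).
Total input = 1947 + 1170 = 3117 W.
Radiated: εσ·A_surf·T⁴ with A_surf = 4πr² = 5.591 m².
T⁴ = 3117/(0.33·5.67×10⁻⁸·5.591) = 2.980×10¹⁰ K⁴.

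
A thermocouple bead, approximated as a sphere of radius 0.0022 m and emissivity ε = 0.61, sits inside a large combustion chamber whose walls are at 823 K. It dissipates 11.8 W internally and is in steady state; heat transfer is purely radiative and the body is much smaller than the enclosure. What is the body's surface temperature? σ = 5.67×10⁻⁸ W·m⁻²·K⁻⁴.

For a small grey body in a large enclosure, net radiated power = εσA(T⁴ − T_w⁴).
Steady state: P = εσA(T⁴ − T_w⁴) with A = 4πr² = 6.082×10⁻⁵ m².
T⁴ = P/(εσA) + T_w⁴ = 11.8/(0.61·5.67×10⁻⁸·6.082×10⁻⁵) + (823)⁴
    = 5.609×10¹² + 4.588×10¹¹ = 6.068×10¹² K⁴.

T ≈ 1570 K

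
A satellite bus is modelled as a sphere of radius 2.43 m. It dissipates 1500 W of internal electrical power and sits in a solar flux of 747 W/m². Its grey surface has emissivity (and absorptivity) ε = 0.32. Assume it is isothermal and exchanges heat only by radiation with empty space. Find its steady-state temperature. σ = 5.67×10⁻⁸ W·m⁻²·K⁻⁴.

At steady state, absorbed solar power + internal power = radiated power.
Absorbed: α·S·A_cross = 0.32·747·18.55 = 4434 W (cross-section πr²).
Total input = 4434 + 1500 = 5934 W.
Radiated: εσ·A_surf·T⁴ with A_surf = 4πr² = 74.20 m².
T⁴ = 5934/(0.32·5.67×10⁻⁸·74.20) = 4.408×10⁹ K⁴.

T ≈ 258 K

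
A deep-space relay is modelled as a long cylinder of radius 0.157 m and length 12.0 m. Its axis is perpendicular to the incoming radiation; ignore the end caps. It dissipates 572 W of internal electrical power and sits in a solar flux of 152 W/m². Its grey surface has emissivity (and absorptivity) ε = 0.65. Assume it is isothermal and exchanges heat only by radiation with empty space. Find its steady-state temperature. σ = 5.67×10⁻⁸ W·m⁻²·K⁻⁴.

T ≈ 216 K

At steady state, absorbed solar power + internal power = radiated power.
Absorbed: α·S·A_cross = 0.65·152·3.768 = 372.3 W (cross-section 2rL).
Total input = 372.3 + 572 = 944.3 W.
Radiated: εσ·A_surf·T⁴ with A_surf = 2πrL = 11.84 m².
T⁴ = 944.3/(0.65·5.67×10⁻⁸·11.84) = 2.164×10⁹ K⁴.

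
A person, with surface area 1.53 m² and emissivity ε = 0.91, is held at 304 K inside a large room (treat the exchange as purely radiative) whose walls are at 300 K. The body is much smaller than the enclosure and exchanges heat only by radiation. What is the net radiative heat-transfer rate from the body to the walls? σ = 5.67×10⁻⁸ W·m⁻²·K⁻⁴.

For a small grey body in a large enclosure: P_net = εσA(T_body⁴ − T_wall⁴).
A = 1.53 m²; T_body⁴ − T_wall⁴ = 8.541×10⁹ − 8.100×10⁹ = 4.407×10⁸ K⁴.
|P_net| = 0.91·5.67×10⁻⁸·1.530·4.407×10⁸.

P_net ≈ 34.8 W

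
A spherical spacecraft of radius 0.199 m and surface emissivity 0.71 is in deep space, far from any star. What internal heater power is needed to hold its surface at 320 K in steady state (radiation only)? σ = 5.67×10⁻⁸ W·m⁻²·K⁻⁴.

P ≈ 210 W

P = εσ·4πr²·T⁴.
4πr² = 0.4976 m²; T⁴ = 1.049×10¹⁰ K⁴.
P = 0.71·5.67×10⁻⁸·0.4976·1.049×10¹⁰.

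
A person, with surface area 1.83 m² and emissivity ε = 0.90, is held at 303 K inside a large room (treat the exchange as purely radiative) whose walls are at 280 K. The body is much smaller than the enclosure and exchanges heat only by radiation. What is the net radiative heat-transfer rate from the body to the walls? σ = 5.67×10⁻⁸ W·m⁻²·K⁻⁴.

P_net ≈ 213 W

For a small grey body in a large enclosure: P_net = εσA(T_body⁴ − T_wall⁴).
A = 1.83 m²; T_body⁴ − T_wall⁴ = 8.429×10⁹ − 6.147×10⁹ = 2.282×10⁹ K⁴.
|P_net| = 0.90·5.67×10⁻⁸·1.830·2.282×10⁹.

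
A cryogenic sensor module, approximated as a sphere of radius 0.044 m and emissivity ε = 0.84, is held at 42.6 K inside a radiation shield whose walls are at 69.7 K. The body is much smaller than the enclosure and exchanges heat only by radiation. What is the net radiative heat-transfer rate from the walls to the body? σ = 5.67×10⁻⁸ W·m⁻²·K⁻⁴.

For a small grey body in a large enclosure: P_net = εσA(T_body⁴ − T_wall⁴).
A = 4πr² = 0.02433 m²; T_body⁴ − T_wall⁴ = 3.293×10⁶ − 2.360×10⁷ = -2.031×10⁷ K⁴.
|P_net| = 0.84·5.67×10⁻⁸·0.02433·2.031×10⁷.

P_net ≈ 0.0235 W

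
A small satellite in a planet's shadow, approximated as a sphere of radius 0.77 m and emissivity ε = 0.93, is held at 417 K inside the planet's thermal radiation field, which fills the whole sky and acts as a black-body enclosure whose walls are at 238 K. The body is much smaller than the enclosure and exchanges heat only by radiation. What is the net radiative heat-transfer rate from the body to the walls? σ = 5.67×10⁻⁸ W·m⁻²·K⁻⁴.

For a small grey body in a large enclosure: P_net = εσA(T_body⁴ − T_wall⁴).
A = 4πr² = 7.451 m²; T_body⁴ − T_wall⁴ = 3.024×10¹⁰ − 3.209×10⁹ = 2.703×10¹⁰ K⁴.
|P_net| = 0.93·5.67×10⁻⁸·7.451·2.703×10¹⁰.

P_net ≈ 10600 W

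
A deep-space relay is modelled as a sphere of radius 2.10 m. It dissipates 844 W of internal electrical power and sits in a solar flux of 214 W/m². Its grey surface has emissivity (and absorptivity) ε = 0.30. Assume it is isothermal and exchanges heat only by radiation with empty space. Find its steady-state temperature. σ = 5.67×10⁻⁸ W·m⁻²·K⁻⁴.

T ≈ 207 K

At steady state, absorbed solar power + internal power = radiated power.
Absorbed: α·S·A_cross = 0.30·214·13.85 = 889.5 W (cross-section πr²).
Total input = 889.5 + 844 = 1733 W.
Radiated: εσ·A_surf·T⁴ with A_surf = 4πr² = 55.42 m².
T⁴ = 1733/(0.30·5.67×10⁻⁸·55.42) = 1.839×10⁹ K⁴.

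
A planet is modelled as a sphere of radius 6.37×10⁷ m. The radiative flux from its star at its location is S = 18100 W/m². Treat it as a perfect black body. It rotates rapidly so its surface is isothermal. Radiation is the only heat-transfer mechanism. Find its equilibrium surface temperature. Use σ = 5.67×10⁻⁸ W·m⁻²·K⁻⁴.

At equilibrium, absorbed power = emitted power.
Absorbing cross-section = πr² = 1.275×10¹⁶ m²; emitting surface = 4πr² = 5.099×10¹⁶ m² (ratio 4).
S·A_cross = εσ·A_surf·T⁴  ⇒  T⁴ = S/(4σ).
T⁴ = 1.00·18100/(4·5.67×10⁻⁸) = 7.981×10¹⁰ K⁴.
T = (7.981×10¹⁰)^(1/4).

T ≈ 532 K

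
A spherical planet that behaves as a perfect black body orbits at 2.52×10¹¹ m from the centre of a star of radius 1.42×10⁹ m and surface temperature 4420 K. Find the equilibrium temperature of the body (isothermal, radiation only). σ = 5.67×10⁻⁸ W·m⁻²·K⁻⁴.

The star's surface emits σT_*⁴; at distance d the flux is S = σT_*⁴(R_*/d)².
S = 5.67×10⁻⁸·(4420)⁴·(1.42×10⁹/2.52×10¹¹)² = 687.1 W/m².
For an isothermal sphere T⁴ = (1−a)S/(4σ) = 3.030×10⁹ K⁴.

T ≈ 235 K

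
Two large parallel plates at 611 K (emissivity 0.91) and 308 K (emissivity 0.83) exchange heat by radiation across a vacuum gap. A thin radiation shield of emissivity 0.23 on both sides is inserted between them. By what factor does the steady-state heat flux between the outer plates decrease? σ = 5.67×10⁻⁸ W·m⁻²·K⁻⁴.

factor ≈ 6.90

Without shield: q₀ = σΔ(T⁴)/(1/ε₁+1/ε₂−1) with denominator 1.304.
With shield the two gaps are in series; the resistances add: (1/ε₁+1/ε_s−1)+(1/ε_s+1/ε₂−1) = 4.447+4.553 = 8.999.
Heat-flux ratio q₀/q = 8.999/1.304.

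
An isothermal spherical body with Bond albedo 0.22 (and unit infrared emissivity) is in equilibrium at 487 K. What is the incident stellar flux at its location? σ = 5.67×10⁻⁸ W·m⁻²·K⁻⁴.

(1−a)S·πr² = σ·4πr²·T⁴ ⇒ S = 4σT⁴/(1−a).
S = 4·5.67×10⁻⁸·5.625×10¹⁰/0.780.

S ≈ 16400 W/m²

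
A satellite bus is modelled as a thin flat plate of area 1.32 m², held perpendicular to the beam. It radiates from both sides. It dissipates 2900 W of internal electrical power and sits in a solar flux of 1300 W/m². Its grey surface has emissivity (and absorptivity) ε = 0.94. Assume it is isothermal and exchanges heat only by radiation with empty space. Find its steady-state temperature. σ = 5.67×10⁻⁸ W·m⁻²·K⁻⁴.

T ≈ 423 K

At steady state, absorbed solar power + internal power = radiated power.
Absorbed: α·S·A_cross = 0.94·1300·1.320 = 1613 W (cross-section A).
Total input = 1613 + 2900 = 4513 W.
Radiated: εσ·A_surf·T⁴ with A_surf = 2A = 2.640 m².
T⁴ = 4513/(0.94·5.67×10⁻⁸·2.640) = 3.207×10¹⁰ K⁴.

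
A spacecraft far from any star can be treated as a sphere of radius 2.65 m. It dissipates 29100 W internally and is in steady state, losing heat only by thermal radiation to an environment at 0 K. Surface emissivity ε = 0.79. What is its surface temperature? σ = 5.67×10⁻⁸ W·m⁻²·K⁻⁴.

Steady state: internal power = radiated power, P = εσA T⁴.
Radiating area A = 4πr² = 88.25 m².
T⁴ = P/(εσA) = 29100/(0.79·5.67×10⁻⁸·88.25) = 7.362×10⁹ K⁴.
T = (7.362×10⁹)^(1/4).

T ≈ 293 K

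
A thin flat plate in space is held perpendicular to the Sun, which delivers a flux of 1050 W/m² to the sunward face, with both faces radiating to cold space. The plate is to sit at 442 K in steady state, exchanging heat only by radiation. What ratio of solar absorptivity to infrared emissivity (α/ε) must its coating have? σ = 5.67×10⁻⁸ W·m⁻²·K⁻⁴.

α/ε ≈ 4.12

Balance: αS·A = εσ·2A·T⁴ ⇒ α/ε = 2σT⁴/S.
α/ε = 2·5.67×10⁻⁸·(442)⁴/1050 = 2·5.67×10⁻⁸·3.817×10¹⁰/1050.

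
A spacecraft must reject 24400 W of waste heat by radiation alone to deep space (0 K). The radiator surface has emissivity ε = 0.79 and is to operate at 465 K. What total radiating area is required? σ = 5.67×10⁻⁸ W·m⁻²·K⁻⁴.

A ≈ 11.7 m²

P = εσA T⁴ ⇒ A = P/(εσT⁴).
T⁴ = 4.675×10¹⁰ K⁴.
A = 24400/(0.79 × 5.67×10⁻⁸ × 4.675×10¹⁰).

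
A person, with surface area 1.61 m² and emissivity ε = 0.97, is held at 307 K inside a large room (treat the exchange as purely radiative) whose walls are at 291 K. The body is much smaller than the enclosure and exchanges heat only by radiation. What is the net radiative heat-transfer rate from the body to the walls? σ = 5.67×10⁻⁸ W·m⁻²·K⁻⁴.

For a small grey body in a large enclosure: P_net = εσA(T_body⁴ − T_wall⁴).
A = 1.61 m²; T_body⁴ − T_wall⁴ = 8.883×10⁹ − 7.171×10⁹ = 1.712×10⁹ K⁴.
|P_net| = 0.97·5.67×10⁻⁸·1.610·1.712×10⁹.

P_net ≈ 152 W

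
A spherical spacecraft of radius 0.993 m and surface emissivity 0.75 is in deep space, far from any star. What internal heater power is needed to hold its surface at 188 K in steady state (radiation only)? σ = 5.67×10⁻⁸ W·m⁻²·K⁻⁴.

P = εσ·4πr²·T⁴.
4πr² = 12.39 m²; T⁴ = 1.249×10⁹ K⁴.
P = 0.75·5.67×10⁻⁸·12.39·1.249×10⁹.

P ≈ 658 W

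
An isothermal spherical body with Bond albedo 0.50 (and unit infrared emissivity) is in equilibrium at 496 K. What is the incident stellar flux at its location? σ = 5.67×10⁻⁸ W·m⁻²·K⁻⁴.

(1−a)S·πr² = σ·4πr²·T⁴ ⇒ S = 4σT⁴/(1−a).
S = 4·5.67×10⁻⁸·6.052×10¹⁰/0.500.

S ≈ 27500 W/m²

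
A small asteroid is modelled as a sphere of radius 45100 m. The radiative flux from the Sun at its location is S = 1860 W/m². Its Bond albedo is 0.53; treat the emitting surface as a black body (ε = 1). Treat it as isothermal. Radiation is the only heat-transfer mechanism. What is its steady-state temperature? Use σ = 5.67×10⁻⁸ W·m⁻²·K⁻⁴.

At equilibrium, absorbed power = emitted power.
Absorbing cross-section = πr² = 6.390×10⁹ m²; emitting surface = 4πr² = 2.556×10¹⁰ m² (ratio 4).
(1−a)S·A_cross = εσ·A_surf·T⁴  ⇒  T⁴ = (1−a)S/(4σ).
T⁴ = 0.470·1860/(4·5.67×10⁻⁸) = 3.854×10⁹ K⁴.
T = (3.854×10⁹)^(1/4).

T ≈ 249 K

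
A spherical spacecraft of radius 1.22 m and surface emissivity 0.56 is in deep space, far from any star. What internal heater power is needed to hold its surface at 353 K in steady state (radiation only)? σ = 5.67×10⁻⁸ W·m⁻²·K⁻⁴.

P = εσ·4πr²·T⁴.
4πr² = 18.70 m²; T⁴ = 1.553×10¹⁰ K⁴.
P = 0.56·5.67×10⁻⁸·18.70·1.553×10¹⁰.

P ≈ 9220 W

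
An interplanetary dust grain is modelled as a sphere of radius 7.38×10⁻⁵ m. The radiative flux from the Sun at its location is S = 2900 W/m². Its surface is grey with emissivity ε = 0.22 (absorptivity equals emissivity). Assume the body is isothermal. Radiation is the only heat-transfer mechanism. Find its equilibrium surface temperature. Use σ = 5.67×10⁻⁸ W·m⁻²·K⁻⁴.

At equilibrium, absorbed power = emitted power.
Absorbing cross-section = πr² = 1.711×10⁻⁸ m²; emitting surface = 4πr² = 6.844×10⁻⁸ m² (ratio 4).
εS·A_cross = εσ·A_surf·T⁴  ⇒  T⁴ = S/(4σ)   (ε cancels).
T⁴ = 2900/(4·5.67×10⁻⁸) = 1.279×10¹⁰ K⁴.
T = (1.279×10¹⁰)^(1/4).

T ≈ 336 K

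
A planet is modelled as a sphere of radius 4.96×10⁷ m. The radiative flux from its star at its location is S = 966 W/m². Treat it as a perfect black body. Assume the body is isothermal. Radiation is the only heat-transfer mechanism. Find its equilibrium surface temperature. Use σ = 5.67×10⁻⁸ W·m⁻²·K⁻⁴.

T ≈ 255 K

At equilibrium, absorbed power = emitted power.
Absorbing cross-section = πr² = 7.729×10¹⁵ m²; emitting surface = 4πr² = 3.092×10¹⁶ m² (ratio 4).
S·A_cross = εσ·A_surf·T⁴  ⇒  T⁴ = S/(4σ).
T⁴ = 1.00·966/(4·5.67×10⁻⁸) = 4.259×10⁹ K⁴.
T = (4.259×10⁹)^(1/4).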